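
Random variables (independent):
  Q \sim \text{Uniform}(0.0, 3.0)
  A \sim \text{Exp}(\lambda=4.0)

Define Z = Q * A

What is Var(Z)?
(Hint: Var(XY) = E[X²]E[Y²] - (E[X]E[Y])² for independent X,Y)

Var(XY) = E[X²]E[Y²] - (E[X]E[Y])²
E[Q] = 1.5, Var(Q) = 0.75
E[A] = 0.25, Var(A) = 0.0625
E[Q²] = 0.75 + 1.5² = 3
E[A²] = 0.0625 + 0.25² = 0.125
Var(Z) = 3*0.125 - (1.5*0.25)²
= 0.375 - 0.140625 = 0.234375

0.234375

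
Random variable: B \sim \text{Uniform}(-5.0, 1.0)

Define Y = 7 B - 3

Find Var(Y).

For Y = aB + b: Var(Y) = a² * Var(B)
Var(B) = (1 + 5)^2/12 = 3
Var(Y) = 7² * 3 = 49 * 3 = 147

147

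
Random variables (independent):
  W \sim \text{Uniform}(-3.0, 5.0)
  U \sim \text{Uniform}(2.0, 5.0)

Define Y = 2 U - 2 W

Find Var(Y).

For independent RVs: Var(aX + bY) = a²Var(X) + b²Var(Y)
Var(W) = 5.3333333
Var(U) = 0.75
Var(Y) = (-2)²*5.3333333 + 2²*0.75
= 4*5.3333333 + 4*0.75 = 24.333333

24.333333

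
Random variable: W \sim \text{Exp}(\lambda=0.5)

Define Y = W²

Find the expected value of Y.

E[W²] = Var(W) + (E[W])² = 4 + 4 = 8

8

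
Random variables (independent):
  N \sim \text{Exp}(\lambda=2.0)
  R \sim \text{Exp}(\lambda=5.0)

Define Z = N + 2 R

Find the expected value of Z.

E[Z] = 1*E[N] + 2*E[R]
E[N] = 0.5
E[R] = 0.2
E[Z] = 1*0.5 + 2*0.2 = 0.9

0.9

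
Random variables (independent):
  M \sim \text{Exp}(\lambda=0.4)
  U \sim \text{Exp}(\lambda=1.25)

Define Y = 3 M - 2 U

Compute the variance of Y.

For independent RVs: Var(aX + bY) = a²Var(X) + b²Var(Y)
Var(M) = 6.25
Var(U) = 0.64
Var(Y) = 3²*6.25 + (-2)²*0.64
= 9*6.25 + 4*0.64 = 58.81

58.81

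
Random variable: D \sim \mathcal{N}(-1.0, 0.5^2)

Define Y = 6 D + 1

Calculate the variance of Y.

For Y = aD + b: Var(Y) = a² * Var(D)
Var(D) = 0.5^2 = 0.25
Var(Y) = 6² * 0.25 = 36 * 0.25 = 9

9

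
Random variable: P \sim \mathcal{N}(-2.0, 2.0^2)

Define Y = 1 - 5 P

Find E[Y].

For Y = -5P + 1:
E[Y] = -5 * E[P] + 1
E[P] = -2.0 = -2
E[Y] = -5 * (-2) + 1 = 11

11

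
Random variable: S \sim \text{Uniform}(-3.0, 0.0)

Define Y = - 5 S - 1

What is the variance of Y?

For Y = aS + b: Var(Y) = a² * Var(S)
Var(S) = (0 + 3)^2/12 = 0.75
Var(Y) = (-5)² * 0.75 = 25 * 0.75 = 18.75

18.75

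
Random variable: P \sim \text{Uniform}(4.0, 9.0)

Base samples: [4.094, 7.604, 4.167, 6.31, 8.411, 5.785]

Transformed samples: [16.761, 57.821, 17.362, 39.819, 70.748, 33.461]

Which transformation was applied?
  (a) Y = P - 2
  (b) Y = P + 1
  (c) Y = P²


Checking option (c) Y = P²:
  P = 4.094 -> Y = 16.761 ✓
  P = 7.604 -> Y = 57.821 ✓
  P = 4.167 -> Y = 17.362 ✓
All samples match this transformation.

(c) P²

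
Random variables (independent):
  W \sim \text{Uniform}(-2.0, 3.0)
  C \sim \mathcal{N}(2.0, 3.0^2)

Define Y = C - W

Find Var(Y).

For independent RVs: Var(aX + bY) = a²Var(X) + b²Var(Y)
Var(W) = 2.0833333
Var(C) = 9
Var(Y) = (-1)²*2.0833333 + 1²*9
= 1*2.0833333 + 1*9 = 11.083333

11.083333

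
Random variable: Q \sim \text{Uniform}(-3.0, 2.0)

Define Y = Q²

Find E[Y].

E[Q²] = Var(Q) + (E[Q])² = 2.0833333 + 0.25 = 2.3333333

2.3333333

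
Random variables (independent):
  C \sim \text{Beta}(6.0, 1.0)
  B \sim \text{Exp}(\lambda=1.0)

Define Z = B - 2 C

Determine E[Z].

E[Z] = -2*E[C] + 1*E[B]
E[C] = 0.85714286
E[B] = 1
E[Z] = -2*0.85714286 + 1*1 = -0.71428571

-0.71428571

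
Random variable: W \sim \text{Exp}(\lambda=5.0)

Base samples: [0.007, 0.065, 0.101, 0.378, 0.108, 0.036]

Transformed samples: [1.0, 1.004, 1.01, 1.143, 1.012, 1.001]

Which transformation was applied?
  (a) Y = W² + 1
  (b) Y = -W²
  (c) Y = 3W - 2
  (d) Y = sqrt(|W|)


Checking option (a) Y = W² + 1:
  W = 0.007 -> Y = 1.0 ✓
  W = 0.065 -> Y = 1.004 ✓
  W = 0.101 -> Y = 1.01 ✓
All samples match this transformation.

(a) W² + 1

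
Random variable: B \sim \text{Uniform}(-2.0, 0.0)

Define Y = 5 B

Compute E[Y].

For Y = 5B:
E[Y] = 5 * E[B]
E[B] = (-2 + 0)/2 = -1
E[Y] = 5 * (-1) = -5

-5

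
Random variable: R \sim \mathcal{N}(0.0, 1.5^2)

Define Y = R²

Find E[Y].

Using E[X²] = Var(X) + (E[X])²:
E[R] = 0
Var(R) = 1.5^2 = 2.25
E[R²] = 2.25 + 0² = 2.25 + 0 = 2.25

2.25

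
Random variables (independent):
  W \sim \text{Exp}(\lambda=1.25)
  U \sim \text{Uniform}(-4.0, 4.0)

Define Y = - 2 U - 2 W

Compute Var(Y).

For independent RVs: Var(aX + bY) = a²Var(X) + b²Var(Y)
Var(W) = 0.64
Var(U) = 5.3333333
Var(Y) = (-2)²*0.64 + (-2)²*5.3333333
= 4*0.64 + 4*5.3333333 = 23.893333

23.893333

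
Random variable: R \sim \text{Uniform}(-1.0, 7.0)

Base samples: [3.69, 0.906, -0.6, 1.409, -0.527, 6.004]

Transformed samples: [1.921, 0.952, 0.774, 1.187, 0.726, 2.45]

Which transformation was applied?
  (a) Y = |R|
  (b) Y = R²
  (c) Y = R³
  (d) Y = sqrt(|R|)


Checking option (d) Y = sqrt(|R|):
  R = 3.69 -> Y = 1.921 ✓
  R = 0.906 -> Y = 0.952 ✓
  R = -0.6 -> Y = 0.774 ✓
All samples match this transformation.

(d) sqrt(|R|)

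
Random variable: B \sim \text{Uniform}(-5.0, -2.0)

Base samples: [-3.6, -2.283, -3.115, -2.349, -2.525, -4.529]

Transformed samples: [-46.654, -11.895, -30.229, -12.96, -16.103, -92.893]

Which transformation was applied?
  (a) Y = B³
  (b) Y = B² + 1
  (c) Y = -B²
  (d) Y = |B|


Checking option (a) Y = B³:
  B = -3.6 -> Y = -46.654 ✓
  B = -2.283 -> Y = -11.895 ✓
  B = -3.115 -> Y = -30.229 ✓
All samples match this transformation.

(a) B³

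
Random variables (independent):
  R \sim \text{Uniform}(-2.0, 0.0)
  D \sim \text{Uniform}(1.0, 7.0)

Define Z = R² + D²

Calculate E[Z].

E[Z] = E[R²] + E[D²]
E[R²] = Var(R) + E[R]² = 0.33333333 + 1 = 1.3333333
E[D²] = Var(D) + E[D]² = 3 + 16 = 19
E[Z] = 1.3333333 + 19 = 20.333333

20.333333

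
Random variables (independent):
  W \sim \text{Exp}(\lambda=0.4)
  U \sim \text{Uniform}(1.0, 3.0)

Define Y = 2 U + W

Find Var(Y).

For independent RVs: Var(aX + bY) = a²Var(X) + b²Var(Y)
Var(W) = 6.25
Var(U) = 0.33333333
Var(Y) = 1²*6.25 + 2²*0.33333333
= 1*6.25 + 4*0.33333333 = 7.5833333

7.5833333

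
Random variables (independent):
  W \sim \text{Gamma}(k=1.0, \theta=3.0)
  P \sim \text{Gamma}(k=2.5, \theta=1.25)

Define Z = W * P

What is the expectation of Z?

For independent RVs: E[XY] = E[X]*E[Y]
E[W] = 3
E[P] = 3.125
E[Z] = 3 * 3.125 = 9.375

9.375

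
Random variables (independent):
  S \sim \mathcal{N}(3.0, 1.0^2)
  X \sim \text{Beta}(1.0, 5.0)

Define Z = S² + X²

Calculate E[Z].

E[Z] = E[S²] + E[X²]
E[S²] = Var(S) + E[S]² = 1 + 9 = 10
E[X²] = Var(X) + E[X]² = 0.01984127 + 0.027777778 = 0.047619048
E[Z] = 10 + 0.047619048 = 10.047619

10.047619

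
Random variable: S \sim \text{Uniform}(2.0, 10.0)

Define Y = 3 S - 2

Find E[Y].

For Y = 3S - 2:
E[Y] = 3 * E[S] - 2
E[S] = (2 + 10)/2 = 6
E[Y] = 3 * 6 - 2 = 16

16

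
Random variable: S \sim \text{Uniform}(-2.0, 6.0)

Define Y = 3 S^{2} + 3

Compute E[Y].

E[Y] = 3*E[S²] + 3
E[S] = 2
E[S²] = Var(S) + (E[S])² = 5.3333333 + 4 = 9.3333333
E[Y] = 3*9.3333333 + 3 = 31

31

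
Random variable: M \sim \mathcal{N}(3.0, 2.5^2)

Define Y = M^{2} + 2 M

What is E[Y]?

E[Y] = 1*E[M²] + 2*E[M]
E[M] = 3
E[M²] = Var(M) + (E[M])² = 6.25 + 9 = 15.25
E[Y] = 1*15.25 + 2*3 = 21.25

21.25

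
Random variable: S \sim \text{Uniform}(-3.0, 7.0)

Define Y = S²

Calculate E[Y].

E[S²] = Var(S) + (E[S])² = 8.3333333 + 4 = 12.333333

12.333333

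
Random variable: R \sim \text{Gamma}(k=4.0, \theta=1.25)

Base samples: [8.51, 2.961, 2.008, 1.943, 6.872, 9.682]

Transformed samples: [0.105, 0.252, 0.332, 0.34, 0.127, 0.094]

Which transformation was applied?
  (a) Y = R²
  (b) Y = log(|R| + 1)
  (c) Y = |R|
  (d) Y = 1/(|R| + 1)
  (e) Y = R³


Checking option (d) Y = 1/(|R| + 1):
  R = 8.51 -> Y = 0.105 ✓
  R = 2.961 -> Y = 0.252 ✓
  R = 2.008 -> Y = 0.332 ✓
All samples match this transformation.

(d) 1/(|R| + 1)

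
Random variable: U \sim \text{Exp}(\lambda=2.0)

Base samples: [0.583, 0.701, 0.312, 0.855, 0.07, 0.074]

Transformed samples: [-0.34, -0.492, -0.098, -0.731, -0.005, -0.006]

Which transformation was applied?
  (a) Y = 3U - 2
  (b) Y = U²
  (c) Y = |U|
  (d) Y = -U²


Checking option (d) Y = -U²:
  U = 0.583 -> Y = -0.34 ✓
  U = 0.701 -> Y = -0.492 ✓
  U = 0.312 -> Y = -0.098 ✓
All samples match this transformation.

(d) -U²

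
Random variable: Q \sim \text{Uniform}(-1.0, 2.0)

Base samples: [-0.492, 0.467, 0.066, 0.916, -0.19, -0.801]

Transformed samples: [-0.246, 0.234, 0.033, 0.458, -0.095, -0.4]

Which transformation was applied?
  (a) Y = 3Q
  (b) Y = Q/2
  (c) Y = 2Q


Checking option (b) Y = Q/2:
  Q = -0.492 -> Y = -0.246 ✓
  Q = 0.467 -> Y = 0.234 ✓
  Q = 0.066 -> Y = 0.033 ✓
All samples match this transformation.

(b) Q/2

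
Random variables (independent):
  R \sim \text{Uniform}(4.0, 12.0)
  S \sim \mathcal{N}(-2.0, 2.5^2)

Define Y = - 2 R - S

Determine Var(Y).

For independent RVs: Var(aX + bY) = a²Var(X) + b²Var(Y)
Var(R) = 5.3333333
Var(S) = 6.25
Var(Y) = (-2)²*5.3333333 + (-1)²*6.25
= 4*5.3333333 + 1*6.25 = 27.583333

27.583333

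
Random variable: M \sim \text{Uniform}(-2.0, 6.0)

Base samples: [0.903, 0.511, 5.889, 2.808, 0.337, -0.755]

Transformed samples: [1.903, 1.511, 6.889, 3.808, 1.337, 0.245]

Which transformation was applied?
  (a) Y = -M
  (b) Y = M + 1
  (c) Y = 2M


Checking option (b) Y = M + 1:
  M = 0.903 -> Y = 1.903 ✓
  M = 0.511 -> Y = 1.511 ✓
  M = 5.889 -> Y = 6.889 ✓
All samples match this transformation.

(b) M + 1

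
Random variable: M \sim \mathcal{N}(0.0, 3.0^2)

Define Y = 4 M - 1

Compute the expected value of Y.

For Y = 4M - 1:
E[Y] = 4 * E[M] - 1
E[M] = 0.0 = 0
E[Y] = 4 * 0 - 1 = -1

-1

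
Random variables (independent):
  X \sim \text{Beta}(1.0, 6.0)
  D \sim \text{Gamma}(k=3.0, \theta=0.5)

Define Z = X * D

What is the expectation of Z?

For independent RVs: E[XY] = E[X]*E[Y]
E[X] = 0.14285714
E[D] = 1.5
E[Z] = 0.14285714 * 1.5 = 0.21428571

0.21428571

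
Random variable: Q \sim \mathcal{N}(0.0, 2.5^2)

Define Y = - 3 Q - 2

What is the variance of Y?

For Y = aQ + b: Var(Y) = a² * Var(Q)
Var(Q) = 2.5^2 = 6.25
Var(Y) = (-3)² * 6.25 = 9 * 6.25 = 56.25

56.25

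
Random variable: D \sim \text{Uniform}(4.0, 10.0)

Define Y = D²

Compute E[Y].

Using E[X²] = Var(X) + (E[X])²:
E[D] = 7
Var(D) = (10 - 4)^2/12 = 3
E[D²] = 3 + 7² = 3 + 49 = 52

52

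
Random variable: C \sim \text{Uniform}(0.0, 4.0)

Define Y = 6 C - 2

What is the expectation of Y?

For Y = 6C - 2:
E[Y] = 6 * E[C] - 2
E[C] = (0 + 4)/2 = 2
E[Y] = 6 * 2 - 2 = 10

10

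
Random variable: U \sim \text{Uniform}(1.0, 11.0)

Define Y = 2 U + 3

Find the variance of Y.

For Y = aU + b: Var(Y) = a² * Var(U)
Var(U) = (11 - 1)^2/12 = 8.3333333
Var(Y) = 2² * 8.3333333 = 4 * 8.3333333 = 33.333333

33.333333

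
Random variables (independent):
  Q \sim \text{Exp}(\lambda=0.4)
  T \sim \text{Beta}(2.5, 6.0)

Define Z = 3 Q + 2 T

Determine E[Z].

E[Z] = 3*E[Q] + 2*E[T]
E[Q] = 2.5
E[T] = 0.29411765
E[Z] = 3*2.5 + 2*0.29411765 = 8.0882353

8.0882353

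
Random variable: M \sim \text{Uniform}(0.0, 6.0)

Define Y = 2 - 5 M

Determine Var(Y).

For Y = aM + b: Var(Y) = a² * Var(M)
Var(M) = (6 - 0)^2/12 = 3
Var(Y) = (-5)² * 3 = 25 * 3 = 75

75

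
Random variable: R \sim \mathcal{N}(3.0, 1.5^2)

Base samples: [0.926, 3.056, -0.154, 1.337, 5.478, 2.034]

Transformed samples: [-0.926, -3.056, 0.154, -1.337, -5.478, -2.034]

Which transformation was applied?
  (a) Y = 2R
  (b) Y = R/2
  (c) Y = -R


Checking option (c) Y = -R:
  R = 0.926 -> Y = -0.926 ✓
  R = 3.056 -> Y = -3.056 ✓
  R = -0.154 -> Y = 0.154 ✓
All samples match this transformation.

(c) -R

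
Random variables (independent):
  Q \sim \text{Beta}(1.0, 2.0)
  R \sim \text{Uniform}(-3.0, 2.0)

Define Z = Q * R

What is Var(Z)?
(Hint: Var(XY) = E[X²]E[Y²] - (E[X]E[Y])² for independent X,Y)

Var(XY) = E[X²]E[Y²] - (E[X]E[Y])²
E[Q] = 0.33333333, Var(Q) = 0.055555556
E[R] = -0.5, Var(R) = 2.0833333
E[Q²] = 0.055555556 + 0.33333333² = 0.16666667
E[R²] = 2.0833333 + (-0.5)² = 2.3333333
Var(Z) = 0.16666667*2.3333333 - (0.33333333*(-0.5))²
= 0.38888889 - 0.027777778 = 0.36111111

0.36111111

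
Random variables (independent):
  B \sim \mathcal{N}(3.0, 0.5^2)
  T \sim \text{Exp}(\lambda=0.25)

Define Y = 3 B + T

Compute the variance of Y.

For independent RVs: Var(aX + bY) = a²Var(X) + b²Var(Y)
Var(B) = 0.25
Var(T) = 16
Var(Y) = 3²*0.25 + 1²*16
= 9*0.25 + 1*16 = 18.25

18.25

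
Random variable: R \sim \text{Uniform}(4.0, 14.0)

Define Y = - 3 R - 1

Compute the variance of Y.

For Y = aR + b: Var(Y) = a² * Var(R)
Var(R) = (14 - 4)^2/12 = 8.3333333
Var(Y) = (-3)² * 8.3333333 = 9 * 8.3333333 = 75

75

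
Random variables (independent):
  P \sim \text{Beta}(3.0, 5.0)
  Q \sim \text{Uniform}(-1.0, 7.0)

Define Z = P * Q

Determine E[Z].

For independent RVs: E[XY] = E[X]*E[Y]
E[P] = 0.375
E[Q] = 3
E[Z] = 0.375 * 3 = 1.125

1.125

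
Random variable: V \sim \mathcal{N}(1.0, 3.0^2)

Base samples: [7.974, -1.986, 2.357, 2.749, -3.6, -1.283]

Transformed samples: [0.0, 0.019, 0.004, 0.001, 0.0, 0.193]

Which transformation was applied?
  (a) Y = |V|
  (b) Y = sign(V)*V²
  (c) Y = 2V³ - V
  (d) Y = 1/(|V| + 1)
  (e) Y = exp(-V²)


Checking option (e) Y = exp(-V²):
  V = 7.974 -> Y = 0.0 ✓
  V = -1.986 -> Y = 0.019 ✓
  V = 2.357 -> Y = 0.004 ✓
All samples match this transformation.

(e) exp(-V²)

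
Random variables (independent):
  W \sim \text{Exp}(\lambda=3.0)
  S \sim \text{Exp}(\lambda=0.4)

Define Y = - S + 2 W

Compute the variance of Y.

For independent RVs: Var(aX + bY) = a²Var(X) + b²Var(Y)
Var(W) = 0.11111111
Var(S) = 6.25
Var(Y) = 2²*0.11111111 + (-1)²*6.25
= 4*0.11111111 + 1*6.25 = 6.6944444

6.6944444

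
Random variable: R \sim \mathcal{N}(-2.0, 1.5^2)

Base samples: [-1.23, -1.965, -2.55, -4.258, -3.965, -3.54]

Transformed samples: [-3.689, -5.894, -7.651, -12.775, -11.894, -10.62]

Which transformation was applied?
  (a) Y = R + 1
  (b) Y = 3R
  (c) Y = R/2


Checking option (b) Y = 3R:
  R = -1.23 -> Y = -3.689 ✓
  R = -1.965 -> Y = -5.894 ✓
  R = -2.55 -> Y = -7.651 ✓
All samples match this transformation.

(b) 3R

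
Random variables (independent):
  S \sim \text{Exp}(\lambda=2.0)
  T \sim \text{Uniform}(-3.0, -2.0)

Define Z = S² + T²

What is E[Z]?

E[Z] = E[S²] + E[T²]
E[S²] = Var(S) + E[S]² = 0.25 + 0.25 = 0.5
E[T²] = Var(T) + E[T]² = 0.083333333 + 6.25 = 6.3333333
E[Z] = 0.5 + 6.3333333 = 6.8333333

6.8333333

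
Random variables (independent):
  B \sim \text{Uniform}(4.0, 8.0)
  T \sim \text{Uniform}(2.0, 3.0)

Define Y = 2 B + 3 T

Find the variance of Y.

For independent RVs: Var(aX + bY) = a²Var(X) + b²Var(Y)
Var(B) = 1.3333333
Var(T) = 0.083333333
Var(Y) = 2²*1.3333333 + 3²*0.083333333
= 4*1.3333333 + 9*0.083333333 = 6.0833333

6.0833333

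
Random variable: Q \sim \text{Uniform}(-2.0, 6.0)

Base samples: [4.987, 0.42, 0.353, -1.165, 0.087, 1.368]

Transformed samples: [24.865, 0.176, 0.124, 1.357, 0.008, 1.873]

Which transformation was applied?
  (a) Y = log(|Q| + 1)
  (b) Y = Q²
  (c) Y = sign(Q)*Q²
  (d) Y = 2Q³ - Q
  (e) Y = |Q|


Checking option (b) Y = Q²:
  Q = 4.987 -> Y = 24.865 ✓
  Q = 0.42 -> Y = 0.176 ✓
  Q = 0.353 -> Y = 0.124 ✓
All samples match this transformation.

(b) Q²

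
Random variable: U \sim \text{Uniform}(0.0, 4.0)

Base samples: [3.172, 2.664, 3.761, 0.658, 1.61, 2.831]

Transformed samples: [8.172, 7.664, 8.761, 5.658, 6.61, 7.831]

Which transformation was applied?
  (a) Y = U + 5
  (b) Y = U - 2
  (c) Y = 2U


Checking option (a) Y = U + 5:
  U = 3.172 -> Y = 8.172 ✓
  U = 2.664 -> Y = 7.664 ✓
  U = 3.761 -> Y = 8.761 ✓
All samples match this transformation.

(a) U + 5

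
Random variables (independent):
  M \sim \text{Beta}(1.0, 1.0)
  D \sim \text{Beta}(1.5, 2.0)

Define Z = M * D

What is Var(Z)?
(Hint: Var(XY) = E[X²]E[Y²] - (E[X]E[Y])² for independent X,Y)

Var(XY) = E[X²]E[Y²] - (E[X]E[Y])²
E[M] = 0.5, Var(M) = 0.083333333
E[D] = 0.42857143, Var(D) = 0.054421769
E[M²] = 0.083333333 + 0.5² = 0.33333333
E[D²] = 0.054421769 + 0.42857143² = 0.23809524
Var(Z) = 0.33333333*0.23809524 - (0.5*0.42857143)²
= 0.079365079 - 0.045918367 = 0.033446712

0.033446712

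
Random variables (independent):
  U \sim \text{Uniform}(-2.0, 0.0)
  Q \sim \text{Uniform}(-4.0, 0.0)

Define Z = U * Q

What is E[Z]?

For independent RVs: E[XY] = E[X]*E[Y]
E[U] = -1
E[Q] = -2
E[Z] = -1 * (-2) = 2

2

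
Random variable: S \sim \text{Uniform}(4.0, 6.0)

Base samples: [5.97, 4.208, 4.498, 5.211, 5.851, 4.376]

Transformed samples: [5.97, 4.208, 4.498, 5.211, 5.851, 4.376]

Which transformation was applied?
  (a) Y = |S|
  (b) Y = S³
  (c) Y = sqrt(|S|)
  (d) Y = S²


Checking option (a) Y = |S|:
  S = 5.97 -> Y = 5.97 ✓
  S = 4.208 -> Y = 4.208 ✓
  S = 4.498 -> Y = 4.498 ✓
All samples match this transformation.

(a) |S|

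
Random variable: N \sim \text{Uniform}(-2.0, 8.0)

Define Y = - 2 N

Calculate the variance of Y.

For Y = aN + b: Var(Y) = a² * Var(N)
Var(N) = (8 + 2)^2/12 = 8.3333333
Var(Y) = (-2)² * 8.3333333 = 4 * 8.3333333 = 33.333333

33.333333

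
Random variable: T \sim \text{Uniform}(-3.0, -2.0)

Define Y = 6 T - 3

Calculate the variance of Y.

For Y = aT + b: Var(Y) = a² * Var(T)
Var(T) = (-2 + 3)^2/12 = 0.083333333
Var(Y) = 6² * 0.083333333 = 36 * 0.083333333 = 3

3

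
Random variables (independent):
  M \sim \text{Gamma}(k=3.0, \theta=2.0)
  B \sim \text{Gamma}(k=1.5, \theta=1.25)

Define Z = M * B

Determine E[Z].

For independent RVs: E[XY] = E[X]*E[Y]
E[M] = 6
E[B] = 1.875
E[Z] = 6 * 1.875 = 11.25

11.25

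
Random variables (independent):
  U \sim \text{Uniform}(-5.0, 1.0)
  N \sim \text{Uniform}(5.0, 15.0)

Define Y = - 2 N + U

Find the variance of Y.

For independent RVs: Var(aX + bY) = a²Var(X) + b²Var(Y)
Var(U) = 3
Var(N) = 8.3333333
Var(Y) = 1²*3 + (-2)²*8.3333333
= 1*3 + 4*8.3333333 = 36.333333

36.333333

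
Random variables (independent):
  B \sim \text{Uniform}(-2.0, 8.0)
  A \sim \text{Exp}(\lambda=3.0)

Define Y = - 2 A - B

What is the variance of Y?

For independent RVs: Var(aX + bY) = a²Var(X) + b²Var(Y)
Var(B) = 8.3333333
Var(A) = 0.11111111
Var(Y) = (-1)²*8.3333333 + (-2)²*0.11111111
= 1*8.3333333 + 4*0.11111111 = 8.7777778

8.7777778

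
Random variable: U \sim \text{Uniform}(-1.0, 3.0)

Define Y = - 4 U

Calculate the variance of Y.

For Y = aU + b: Var(Y) = a² * Var(U)
Var(U) = (3 + 1)^2/12 = 1.3333333
Var(Y) = (-4)² * 1.3333333 = 16 * 1.3333333 = 21.333333

21.333333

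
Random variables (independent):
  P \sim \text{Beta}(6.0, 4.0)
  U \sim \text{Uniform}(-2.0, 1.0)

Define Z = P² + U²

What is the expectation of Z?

E[Z] = E[P²] + E[U²]
E[P²] = Var(P) + E[P]² = 0.021818182 + 0.36 = 0.38181818
E[U²] = Var(U) + E[U]² = 0.75 + 0.25 = 1
E[Z] = 0.38181818 + 1 = 1.3818182

1.3818182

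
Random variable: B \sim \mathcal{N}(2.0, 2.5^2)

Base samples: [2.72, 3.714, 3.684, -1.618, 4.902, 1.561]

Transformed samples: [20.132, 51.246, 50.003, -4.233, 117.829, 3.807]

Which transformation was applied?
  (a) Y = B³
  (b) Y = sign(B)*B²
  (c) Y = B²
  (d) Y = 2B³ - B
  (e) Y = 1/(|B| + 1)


Checking option (a) Y = B³:
  B = 2.72 -> Y = 20.132 ✓
  B = 3.714 -> Y = 51.246 ✓
  B = 3.684 -> Y = 50.003 ✓
All samples match this transformation.

(a) B³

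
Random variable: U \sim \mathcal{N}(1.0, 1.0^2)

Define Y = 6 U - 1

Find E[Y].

For Y = 6U - 1:
E[Y] = 6 * E[U] - 1
E[U] = 1.0 = 1
E[Y] = 6 * 1 - 1 = 5

5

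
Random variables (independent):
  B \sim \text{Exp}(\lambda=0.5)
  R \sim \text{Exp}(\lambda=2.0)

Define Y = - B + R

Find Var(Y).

For independent RVs: Var(aX + bY) = a²Var(X) + b²Var(Y)
Var(B) = 4
Var(R) = 0.25
Var(Y) = (-1)²*4 + 1²*0.25
= 1*4 + 1*0.25 = 4.25

4.25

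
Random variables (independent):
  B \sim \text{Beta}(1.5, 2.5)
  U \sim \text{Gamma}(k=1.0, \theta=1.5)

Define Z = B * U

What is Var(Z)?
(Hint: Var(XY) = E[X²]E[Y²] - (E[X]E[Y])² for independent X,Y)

Var(XY) = E[X²]E[Y²] - (E[X]E[Y])²
E[B] = 0.375, Var(B) = 0.046875
E[U] = 1.5, Var(U) = 2.25
E[B²] = 0.046875 + 0.375² = 0.1875
E[U²] = 2.25 + 1.5² = 4.5
Var(Z) = 0.1875*4.5 - (0.375*1.5)²
= 0.84375 - 0.31640625 = 0.52734375

0.52734375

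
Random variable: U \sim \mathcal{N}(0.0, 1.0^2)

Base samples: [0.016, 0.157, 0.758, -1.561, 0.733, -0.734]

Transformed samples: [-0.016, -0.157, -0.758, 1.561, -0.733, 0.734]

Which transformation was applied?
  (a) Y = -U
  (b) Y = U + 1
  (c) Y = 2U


Checking option (a) Y = -U:
  U = 0.016 -> Y = -0.016 ✓
  U = 0.157 -> Y = -0.157 ✓
  U = 0.758 -> Y = -0.758 ✓
All samples match this transformation.

(a) -U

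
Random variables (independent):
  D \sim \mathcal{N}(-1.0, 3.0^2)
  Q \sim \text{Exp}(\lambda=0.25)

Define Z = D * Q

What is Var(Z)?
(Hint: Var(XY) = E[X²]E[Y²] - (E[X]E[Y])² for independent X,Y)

Var(XY) = E[X²]E[Y²] - (E[X]E[Y])²
E[D] = -1, Var(D) = 9
E[Q] = 4, Var(Q) = 16
E[D²] = 9 + (-1)² = 10
E[Q²] = 16 + 4² = 32
Var(Z) = 10*32 - (-1*4)²
= 320 - 16 = 304

304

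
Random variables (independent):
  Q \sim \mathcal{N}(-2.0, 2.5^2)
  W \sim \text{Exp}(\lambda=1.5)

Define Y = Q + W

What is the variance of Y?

For independent RVs: Var(aX + bY) = a²Var(X) + b²Var(Y)
Var(Q) = 6.25
Var(W) = 0.44444444
Var(Y) = 1²*6.25 + 1²*0.44444444
= 1*6.25 + 1*0.44444444 = 6.6944444

6.6944444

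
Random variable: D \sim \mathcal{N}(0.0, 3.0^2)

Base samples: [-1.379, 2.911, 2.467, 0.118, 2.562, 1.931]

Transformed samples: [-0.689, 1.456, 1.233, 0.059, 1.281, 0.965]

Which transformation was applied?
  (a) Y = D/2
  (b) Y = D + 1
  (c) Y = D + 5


Checking option (a) Y = D/2:
  D = -1.379 -> Y = -0.689 ✓
  D = 2.911 -> Y = 1.456 ✓
  D = 2.467 -> Y = 1.233 ✓
All samples match this transformation.

(a) D/2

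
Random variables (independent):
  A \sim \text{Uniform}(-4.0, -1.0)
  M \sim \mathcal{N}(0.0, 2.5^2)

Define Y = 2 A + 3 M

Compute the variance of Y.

For independent RVs: Var(aX + bY) = a²Var(X) + b²Var(Y)
Var(A) = 0.75
Var(M) = 6.25
Var(Y) = 2²*0.75 + 3²*6.25
= 4*0.75 + 9*6.25 = 59.25

59.25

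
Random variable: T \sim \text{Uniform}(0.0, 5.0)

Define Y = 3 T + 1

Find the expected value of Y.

For Y = 3T + 1:
E[Y] = 3 * E[T] + 1
E[T] = (0 + 5)/2 = 2.5
E[Y] = 3 * 2.5 + 1 = 8.5

8.5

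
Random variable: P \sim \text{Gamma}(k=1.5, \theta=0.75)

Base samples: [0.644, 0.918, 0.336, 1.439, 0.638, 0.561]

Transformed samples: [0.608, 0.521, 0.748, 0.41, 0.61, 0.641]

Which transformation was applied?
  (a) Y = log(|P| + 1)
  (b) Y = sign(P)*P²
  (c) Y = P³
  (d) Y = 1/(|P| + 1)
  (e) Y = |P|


Checking option (d) Y = 1/(|P| + 1):
  P = 0.644 -> Y = 0.608 ✓
  P = 0.918 -> Y = 0.521 ✓
  P = 0.336 -> Y = 0.748 ✓
All samples match this transformation.

(d) 1/(|P| + 1)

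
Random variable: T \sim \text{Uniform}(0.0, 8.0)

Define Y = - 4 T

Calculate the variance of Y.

For Y = aT + b: Var(Y) = a² * Var(T)
Var(T) = (8 - 0)^2/12 = 5.3333333
Var(Y) = (-4)² * 5.3333333 = 16 * 5.3333333 = 85.333333

85.333333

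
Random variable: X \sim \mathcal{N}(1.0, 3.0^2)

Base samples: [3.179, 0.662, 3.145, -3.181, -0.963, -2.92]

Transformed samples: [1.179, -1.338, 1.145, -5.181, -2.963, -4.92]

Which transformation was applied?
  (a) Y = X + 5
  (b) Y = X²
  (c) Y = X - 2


Checking option (c) Y = X - 2:
  X = 3.179 -> Y = 1.179 ✓
  X = 0.662 -> Y = -1.338 ✓
  X = 3.145 -> Y = 1.145 ✓
All samples match this transformation.

(c) X - 2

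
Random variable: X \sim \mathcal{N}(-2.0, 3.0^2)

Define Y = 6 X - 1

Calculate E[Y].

For Y = 6X - 1:
E[Y] = 6 * E[X] - 1
E[X] = -2.0 = -2
E[Y] = 6 * (-2) - 1 = -13

-13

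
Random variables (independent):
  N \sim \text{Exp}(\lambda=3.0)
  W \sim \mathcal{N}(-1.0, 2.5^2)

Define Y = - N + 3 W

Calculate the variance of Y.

For independent RVs: Var(aX + bY) = a²Var(X) + b²Var(Y)
Var(N) = 0.11111111
Var(W) = 6.25
Var(Y) = (-1)²*0.11111111 + 3²*6.25
= 1*0.11111111 + 9*6.25 = 56.361111

56.361111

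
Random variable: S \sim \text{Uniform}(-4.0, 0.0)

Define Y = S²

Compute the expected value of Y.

Using E[X²] = Var(X) + (E[X])²:
E[S] = -2
Var(S) = (0 + 4)^2/12 = 1.3333333
E[S²] = 1.3333333 + (-2)² = 1.3333333 + 4 = 5.3333333

5.3333333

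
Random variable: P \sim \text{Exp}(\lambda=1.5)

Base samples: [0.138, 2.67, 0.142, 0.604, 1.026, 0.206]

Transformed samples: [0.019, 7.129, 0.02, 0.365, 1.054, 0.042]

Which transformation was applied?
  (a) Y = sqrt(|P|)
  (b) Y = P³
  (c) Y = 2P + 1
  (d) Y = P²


Checking option (d) Y = P²:
  P = 0.138 -> Y = 0.019 ✓
  P = 2.67 -> Y = 7.129 ✓
  P = 0.142 -> Y = 0.02 ✓
All samples match this transformation.

(d) P²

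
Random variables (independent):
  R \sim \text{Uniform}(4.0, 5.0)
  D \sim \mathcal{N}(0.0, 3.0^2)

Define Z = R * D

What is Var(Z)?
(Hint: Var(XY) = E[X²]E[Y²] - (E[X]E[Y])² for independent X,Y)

Var(XY) = E[X²]E[Y²] - (E[X]E[Y])²
E[R] = 4.5, Var(R) = 0.083333333
E[D] = 0, Var(D) = 9
E[R²] = 0.083333333 + 4.5² = 20.333333
E[D²] = 9 + 0² = 9
Var(Z) = 20.333333*9 - (4.5*0)²
= 183 - 0 = 183

183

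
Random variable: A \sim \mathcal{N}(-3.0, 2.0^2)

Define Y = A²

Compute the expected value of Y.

E[A²] = Var(A) + (E[A])² = 4 + 9 = 13

13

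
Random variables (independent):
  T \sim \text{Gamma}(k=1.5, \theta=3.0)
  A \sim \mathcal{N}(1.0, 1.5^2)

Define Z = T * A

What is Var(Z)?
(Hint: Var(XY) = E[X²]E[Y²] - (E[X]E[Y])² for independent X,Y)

Var(XY) = E[X²]E[Y²] - (E[X]E[Y])²
E[T] = 4.5, Var(T) = 13.5
E[A] = 1, Var(A) = 2.25
E[T²] = 13.5 + 4.5² = 33.75
E[A²] = 2.25 + 1² = 3.25
Var(Z) = 33.75*3.25 - (4.5*1)²
= 109.6875 - 20.25 = 89.4375

89.4375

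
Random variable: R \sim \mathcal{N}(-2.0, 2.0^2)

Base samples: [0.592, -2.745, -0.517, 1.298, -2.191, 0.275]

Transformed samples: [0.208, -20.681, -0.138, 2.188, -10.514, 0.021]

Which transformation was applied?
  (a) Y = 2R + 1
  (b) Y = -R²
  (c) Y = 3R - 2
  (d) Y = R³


Checking option (d) Y = R³:
  R = 0.592 -> Y = 0.208 ✓
  R = -2.745 -> Y = -20.681 ✓
  R = -0.517 -> Y = -0.138 ✓
All samples match this transformation.

(d) R³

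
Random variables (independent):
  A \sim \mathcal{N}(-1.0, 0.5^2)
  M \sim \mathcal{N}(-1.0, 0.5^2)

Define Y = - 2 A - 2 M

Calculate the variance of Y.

For independent RVs: Var(aX + bY) = a²Var(X) + b²Var(Y)
Var(A) = 0.25
Var(M) = 0.25
Var(Y) = (-2)²*0.25 + (-2)²*0.25
= 4*0.25 + 4*0.25 = 2

2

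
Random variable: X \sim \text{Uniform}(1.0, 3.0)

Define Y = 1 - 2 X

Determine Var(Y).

For Y = aX + b: Var(Y) = a² * Var(X)
Var(X) = (3 - 1)^2/12 = 0.33333333
Var(Y) = (-2)² * 0.33333333 = 4 * 0.33333333 = 1.3333333

1.3333333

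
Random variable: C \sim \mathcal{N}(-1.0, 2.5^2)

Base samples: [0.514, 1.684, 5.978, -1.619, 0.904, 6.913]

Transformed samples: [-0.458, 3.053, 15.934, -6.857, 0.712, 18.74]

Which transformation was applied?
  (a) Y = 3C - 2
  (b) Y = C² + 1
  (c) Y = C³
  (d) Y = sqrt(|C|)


Checking option (a) Y = 3C - 2:
  C = 0.514 -> Y = -0.458 ✓
  C = 1.684 -> Y = 3.053 ✓
  C = 5.978 -> Y = 15.934 ✓
All samples match this transformation.

(a) 3C - 2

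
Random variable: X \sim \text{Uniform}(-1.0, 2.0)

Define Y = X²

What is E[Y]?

E[X²] = Var(X) + (E[X])² = 0.75 + 0.25 = 1

1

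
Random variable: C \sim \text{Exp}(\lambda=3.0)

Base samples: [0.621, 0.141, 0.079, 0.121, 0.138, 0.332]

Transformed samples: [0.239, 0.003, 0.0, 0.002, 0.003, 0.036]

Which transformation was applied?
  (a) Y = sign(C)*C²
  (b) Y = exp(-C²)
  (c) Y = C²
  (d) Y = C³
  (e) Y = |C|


Checking option (d) Y = C³:
  C = 0.621 -> Y = 0.239 ✓
  C = 0.141 -> Y = 0.003 ✓
  C = 0.079 -> Y = 0.0 ✓
All samples match this transformation.

(d) C³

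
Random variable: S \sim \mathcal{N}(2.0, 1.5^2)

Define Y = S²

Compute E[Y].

E[S²] = Var(S) + (E[S])² = 2.25 + 4 = 6.25

6.25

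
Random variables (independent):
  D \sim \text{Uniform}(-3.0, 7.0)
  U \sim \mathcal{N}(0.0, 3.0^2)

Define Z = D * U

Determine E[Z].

For independent RVs: E[XY] = E[X]*E[Y]
E[D] = 2
E[U] = 0
E[Z] = 2 * 0 = 0

0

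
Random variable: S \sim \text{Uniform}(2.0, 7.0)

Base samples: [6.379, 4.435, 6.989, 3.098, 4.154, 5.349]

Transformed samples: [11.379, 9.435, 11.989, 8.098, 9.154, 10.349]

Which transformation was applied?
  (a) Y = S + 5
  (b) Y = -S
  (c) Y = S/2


Checking option (a) Y = S + 5:
  S = 6.379 -> Y = 11.379 ✓
  S = 4.435 -> Y = 9.435 ✓
  S = 6.989 -> Y = 11.989 ✓
All samples match this transformation.

(a) S + 5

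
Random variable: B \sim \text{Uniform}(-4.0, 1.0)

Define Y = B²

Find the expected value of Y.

Using E[X²] = Var(X) + (E[X])²:
E[B] = -1.5
Var(B) = (1 + 4)^2/12 = 2.0833333
E[B²] = 2.0833333 + (-1.5)² = 2.0833333 + 2.25 = 4.3333333

4.3333333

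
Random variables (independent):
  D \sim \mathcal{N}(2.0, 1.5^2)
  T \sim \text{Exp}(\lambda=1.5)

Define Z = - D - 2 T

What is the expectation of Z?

E[Z] = -1*E[D] - 2*E[T]
E[D] = 2
E[T] = 0.66666667
E[Z] = -1*2 - 2*0.66666667 = -3.3333333

-3.3333333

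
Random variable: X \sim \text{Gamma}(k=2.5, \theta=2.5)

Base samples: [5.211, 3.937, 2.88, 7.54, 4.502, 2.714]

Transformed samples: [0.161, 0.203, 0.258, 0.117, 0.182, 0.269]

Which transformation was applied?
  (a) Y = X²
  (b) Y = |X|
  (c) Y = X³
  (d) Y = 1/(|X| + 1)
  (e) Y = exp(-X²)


Checking option (d) Y = 1/(|X| + 1):
  X = 5.211 -> Y = 0.161 ✓
  X = 3.937 -> Y = 0.203 ✓
  X = 2.88 -> Y = 0.258 ✓
All samples match this transformation.

(d) 1/(|X| + 1)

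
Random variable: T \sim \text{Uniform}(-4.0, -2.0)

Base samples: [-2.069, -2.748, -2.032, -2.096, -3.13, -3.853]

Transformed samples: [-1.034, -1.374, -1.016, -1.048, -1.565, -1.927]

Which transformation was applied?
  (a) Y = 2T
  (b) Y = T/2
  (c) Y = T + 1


Checking option (b) Y = T/2:
  T = -2.069 -> Y = -1.034 ✓
  T = -2.748 -> Y = -1.374 ✓
  T = -2.032 -> Y = -1.016 ✓
All samples match this transformation.

(b) T/2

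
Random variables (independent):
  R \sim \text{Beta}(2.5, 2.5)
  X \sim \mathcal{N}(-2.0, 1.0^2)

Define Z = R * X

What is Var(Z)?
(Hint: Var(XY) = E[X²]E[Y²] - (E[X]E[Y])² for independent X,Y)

Var(XY) = E[X²]E[Y²] - (E[X]E[Y])²
E[R] = 0.5, Var(R) = 0.041666667
E[X] = -2, Var(X) = 1
E[R²] = 0.041666667 + 0.5² = 0.29166667
E[X²] = 1 + (-2)² = 5
Var(Z) = 0.29166667*5 - (0.5*(-2))²
= 1.4583333 - 1 = 0.45833333

0.45833333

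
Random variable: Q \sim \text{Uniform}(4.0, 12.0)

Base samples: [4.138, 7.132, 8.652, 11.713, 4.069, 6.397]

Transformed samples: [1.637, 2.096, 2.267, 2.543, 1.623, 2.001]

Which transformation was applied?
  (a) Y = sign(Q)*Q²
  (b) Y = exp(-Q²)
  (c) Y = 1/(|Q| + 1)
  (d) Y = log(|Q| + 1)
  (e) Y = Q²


Checking option (d) Y = log(|Q| + 1):
  Q = 4.138 -> Y = 1.637 ✓
  Q = 7.132 -> Y = 2.096 ✓
  Q = 8.652 -> Y = 2.267 ✓
All samples match this transformation.

(d) log(|Q| + 1)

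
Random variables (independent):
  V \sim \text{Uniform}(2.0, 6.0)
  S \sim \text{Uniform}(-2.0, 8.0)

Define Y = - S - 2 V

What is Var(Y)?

For independent RVs: Var(aX + bY) = a²Var(X) + b²Var(Y)
Var(V) = 1.3333333
Var(S) = 8.3333333
Var(Y) = (-2)²*1.3333333 + (-1)²*8.3333333
= 4*1.3333333 + 1*8.3333333 = 13.666667

13.666667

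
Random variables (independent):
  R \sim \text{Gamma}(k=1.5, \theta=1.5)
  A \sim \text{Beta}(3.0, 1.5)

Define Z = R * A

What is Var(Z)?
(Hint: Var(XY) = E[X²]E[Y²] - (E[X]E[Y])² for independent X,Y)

Var(XY) = E[X²]E[Y²] - (E[X]E[Y])²
E[R] = 2.25, Var(R) = 3.375
E[A] = 0.66666667, Var(A) = 0.04040404
E[R²] = 3.375 + 2.25² = 8.4375
E[A²] = 0.04040404 + 0.66666667² = 0.48484848
Var(Z) = 8.4375*0.48484848 - (2.25*0.66666667)²
= 4.0909091 - 2.25 = 1.8409091

1.8409091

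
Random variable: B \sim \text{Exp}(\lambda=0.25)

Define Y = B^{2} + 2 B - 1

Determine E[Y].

E[Y] = 1*E[B²] + 2*E[B] - 1
E[B] = 4
E[B²] = Var(B) + (E[B])² = 16 + 16 = 32
E[Y] = 1*32 + 2*4 - 1 = 39

39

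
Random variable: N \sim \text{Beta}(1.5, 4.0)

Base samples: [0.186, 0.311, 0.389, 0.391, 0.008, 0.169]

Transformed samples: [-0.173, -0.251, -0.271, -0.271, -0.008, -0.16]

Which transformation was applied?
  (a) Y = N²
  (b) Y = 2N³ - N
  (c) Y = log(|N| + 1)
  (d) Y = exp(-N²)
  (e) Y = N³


Checking option (b) Y = 2N³ - N:
  N = 0.186 -> Y = -0.173 ✓
  N = 0.311 -> Y = -0.251 ✓
  N = 0.389 -> Y = -0.271 ✓
All samples match this transformation.

(b) 2N³ - N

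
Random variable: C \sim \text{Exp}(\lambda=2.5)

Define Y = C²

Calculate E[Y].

Using E[X²] = Var(X) + (E[X])²:
E[C] = 0.4
Var(C) = 1/2.5^2 = 0.16
E[C²] = 0.16 + 0.4² = 0.16 + 0.16 = 0.32

0.32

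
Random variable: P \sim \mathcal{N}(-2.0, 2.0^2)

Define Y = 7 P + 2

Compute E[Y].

For Y = 7P + 2:
E[Y] = 7 * E[P] + 2
E[P] = -2.0 = -2
E[Y] = 7 * (-2) + 2 = -12

-12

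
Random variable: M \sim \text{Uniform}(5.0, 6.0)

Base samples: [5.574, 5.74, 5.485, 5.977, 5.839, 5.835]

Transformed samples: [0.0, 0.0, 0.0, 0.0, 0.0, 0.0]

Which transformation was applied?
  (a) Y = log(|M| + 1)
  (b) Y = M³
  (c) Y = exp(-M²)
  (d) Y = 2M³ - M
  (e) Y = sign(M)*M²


Checking option (c) Y = exp(-M²):
  M = 5.574 -> Y = 0.0 ✓
  M = 5.74 -> Y = 0.0 ✓
  M = 5.485 -> Y = 0.0 ✓
All samples match this transformation.

(c) exp(-M²)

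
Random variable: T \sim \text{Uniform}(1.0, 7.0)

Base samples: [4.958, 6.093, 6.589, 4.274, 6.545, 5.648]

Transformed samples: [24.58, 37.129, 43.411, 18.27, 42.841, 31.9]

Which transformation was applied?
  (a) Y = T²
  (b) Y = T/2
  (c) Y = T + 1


Checking option (a) Y = T²:
  T = 4.958 -> Y = 24.58 ✓
  T = 6.093 -> Y = 37.129 ✓
  T = 6.589 -> Y = 43.411 ✓
All samples match this transformation.

(a) T²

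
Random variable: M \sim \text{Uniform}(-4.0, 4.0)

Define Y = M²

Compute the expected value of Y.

E[M²] = Var(M) + (E[M])² = 5.3333333 + 0 = 5.3333333

5.3333333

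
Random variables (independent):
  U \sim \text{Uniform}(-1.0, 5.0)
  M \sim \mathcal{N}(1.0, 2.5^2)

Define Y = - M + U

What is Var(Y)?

For independent RVs: Var(aX + bY) = a²Var(X) + b²Var(Y)
Var(U) = 3
Var(M) = 6.25
Var(Y) = 1²*3 + (-1)²*6.25
= 1*3 + 1*6.25 = 9.25

9.25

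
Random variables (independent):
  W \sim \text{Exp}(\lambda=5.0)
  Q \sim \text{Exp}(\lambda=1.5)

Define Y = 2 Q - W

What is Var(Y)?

For independent RVs: Var(aX + bY) = a²Var(X) + b²Var(Y)
Var(W) = 0.04
Var(Q) = 0.44444444
Var(Y) = (-1)²*0.04 + 2²*0.44444444
= 1*0.04 + 4*0.44444444 = 1.8177778

1.8177778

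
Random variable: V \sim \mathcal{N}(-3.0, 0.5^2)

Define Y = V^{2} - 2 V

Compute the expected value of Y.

E[Y] = 1*E[V²] - 2*E[V]
E[V] = -3
E[V²] = Var(V) + (E[V])² = 0.25 + 9 = 9.25
E[Y] = 1*9.25 - 2*(-3) = 15.25

15.25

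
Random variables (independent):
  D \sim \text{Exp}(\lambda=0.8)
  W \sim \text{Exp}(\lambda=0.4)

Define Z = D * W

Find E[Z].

For independent RVs: E[XY] = E[X]*E[Y]
E[D] = 1.25
E[W] = 2.5
E[Z] = 1.25 * 2.5 = 3.125

3.125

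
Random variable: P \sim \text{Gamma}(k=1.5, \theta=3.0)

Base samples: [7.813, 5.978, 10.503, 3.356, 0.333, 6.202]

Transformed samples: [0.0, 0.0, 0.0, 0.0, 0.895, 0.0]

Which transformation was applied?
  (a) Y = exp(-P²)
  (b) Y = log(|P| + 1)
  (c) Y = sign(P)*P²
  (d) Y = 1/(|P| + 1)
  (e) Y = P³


Checking option (a) Y = exp(-P²):
  P = 7.813 -> Y = 0.0 ✓
  P = 5.978 -> Y = 0.0 ✓
  P = 10.503 -> Y = 0.0 ✓
All samples match this transformation.

(a) exp(-P²)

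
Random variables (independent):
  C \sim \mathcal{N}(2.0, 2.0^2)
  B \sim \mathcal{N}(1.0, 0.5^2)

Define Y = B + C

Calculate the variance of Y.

For independent RVs: Var(aX + bY) = a²Var(X) + b²Var(Y)
Var(C) = 4
Var(B) = 0.25
Var(Y) = 1²*4 + 1²*0.25
= 1*4 + 1*0.25 = 4.25

4.25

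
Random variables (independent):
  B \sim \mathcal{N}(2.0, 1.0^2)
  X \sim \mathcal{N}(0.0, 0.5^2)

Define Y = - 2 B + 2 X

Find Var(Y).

For independent RVs: Var(aX + bY) = a²Var(X) + b²Var(Y)
Var(B) = 1
Var(X) = 0.25
Var(Y) = (-2)²*1 + 2²*0.25
= 4*1 + 4*0.25 = 5

5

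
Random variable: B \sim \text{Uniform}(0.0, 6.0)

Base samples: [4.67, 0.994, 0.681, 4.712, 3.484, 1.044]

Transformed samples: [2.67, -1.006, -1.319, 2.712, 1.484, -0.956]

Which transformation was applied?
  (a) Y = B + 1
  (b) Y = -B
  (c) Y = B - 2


Checking option (c) Y = B - 2:
  B = 4.67 -> Y = 2.67 ✓
  B = 0.994 -> Y = -1.006 ✓
  B = 0.681 -> Y = -1.319 ✓
All samples match this transformation.

(c) B - 2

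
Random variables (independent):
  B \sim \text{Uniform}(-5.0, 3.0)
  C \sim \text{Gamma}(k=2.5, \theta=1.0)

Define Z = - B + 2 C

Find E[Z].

E[Z] = -1*E[B] + 2*E[C]
E[B] = -1
E[C] = 2.5
E[Z] = -1*(-1) + 2*2.5 = 6

6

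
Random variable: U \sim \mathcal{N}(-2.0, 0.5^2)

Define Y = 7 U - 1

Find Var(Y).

For Y = aU + b: Var(Y) = a² * Var(U)
Var(U) = 0.5^2 = 0.25
Var(Y) = 7² * 0.25 = 49 * 0.25 = 12.25

12.25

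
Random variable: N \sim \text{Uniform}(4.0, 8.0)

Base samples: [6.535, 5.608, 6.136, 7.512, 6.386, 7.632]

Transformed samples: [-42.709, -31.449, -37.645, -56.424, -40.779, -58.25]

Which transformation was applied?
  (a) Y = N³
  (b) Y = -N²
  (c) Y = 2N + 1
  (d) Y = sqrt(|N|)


Checking option (b) Y = -N²:
  N = 6.535 -> Y = -42.709 ✓
  N = 5.608 -> Y = -31.449 ✓
  N = 6.136 -> Y = -37.645 ✓
All samples match this transformation.

(b) -N²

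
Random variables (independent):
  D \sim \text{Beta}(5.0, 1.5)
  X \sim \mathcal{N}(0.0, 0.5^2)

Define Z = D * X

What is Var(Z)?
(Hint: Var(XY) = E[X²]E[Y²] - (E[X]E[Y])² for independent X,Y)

Var(XY) = E[X²]E[Y²] - (E[X]E[Y])²
E[D] = 0.76923077, Var(D) = 0.023668639
E[X] = 0, Var(X) = 0.25
E[D²] = 0.023668639 + 0.76923077² = 0.61538462
E[X²] = 0.25 + 0² = 0.25
Var(Z) = 0.61538462*0.25 - (0.76923077*0)²
= 0.15384615 - 0 = 0.15384615

0.15384615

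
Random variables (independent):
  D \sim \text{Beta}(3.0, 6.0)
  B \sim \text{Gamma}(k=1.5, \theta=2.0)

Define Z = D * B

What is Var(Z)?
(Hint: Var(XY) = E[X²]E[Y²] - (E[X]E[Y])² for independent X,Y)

Var(XY) = E[X²]E[Y²] - (E[X]E[Y])²
E[D] = 0.33333333, Var(D) = 0.022222222
E[B] = 3, Var(B) = 6
E[D²] = 0.022222222 + 0.33333333² = 0.13333333
E[B²] = 6 + 3² = 15
Var(Z) = 0.13333333*15 - (0.33333333*3)²
= 2 - 1 = 1

1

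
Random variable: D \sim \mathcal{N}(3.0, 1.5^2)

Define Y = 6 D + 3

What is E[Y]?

For Y = 6D + 3:
E[Y] = 6 * E[D] + 3
E[D] = 3.0 = 3
E[Y] = 6 * 3 + 3 = 21

21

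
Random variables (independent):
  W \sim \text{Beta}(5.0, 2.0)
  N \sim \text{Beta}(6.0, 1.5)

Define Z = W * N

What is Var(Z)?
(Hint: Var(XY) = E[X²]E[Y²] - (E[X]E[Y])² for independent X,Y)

Var(XY) = E[X²]E[Y²] - (E[X]E[Y])²
E[W] = 0.71428571, Var(W) = 0.025510204
E[N] = 0.8, Var(N) = 0.018823529
E[W²] = 0.025510204 + 0.71428571² = 0.53571429
E[N²] = 0.018823529 + 0.8² = 0.65882353
Var(Z) = 0.53571429*0.65882353 - (0.71428571*0.8)²
= 0.35294118 - 0.32653061 = 0.026410564

0.026410564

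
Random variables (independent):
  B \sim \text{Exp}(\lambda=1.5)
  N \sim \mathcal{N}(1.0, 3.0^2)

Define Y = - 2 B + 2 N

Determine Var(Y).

For independent RVs: Var(aX + bY) = a²Var(X) + b²Var(Y)
Var(B) = 0.44444444
Var(N) = 9
Var(Y) = (-2)²*0.44444444 + 2²*9
= 4*0.44444444 + 4*9 = 37.777778

37.777778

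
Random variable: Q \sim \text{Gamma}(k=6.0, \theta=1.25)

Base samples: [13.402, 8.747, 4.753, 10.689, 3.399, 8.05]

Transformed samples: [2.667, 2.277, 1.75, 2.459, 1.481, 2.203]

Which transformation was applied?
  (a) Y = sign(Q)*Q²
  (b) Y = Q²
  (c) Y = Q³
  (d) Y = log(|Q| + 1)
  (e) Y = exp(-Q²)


Checking option (d) Y = log(|Q| + 1):
  Q = 13.402 -> Y = 2.667 ✓
  Q = 8.747 -> Y = 2.277 ✓
  Q = 4.753 -> Y = 1.75 ✓
All samples match this transformation.

(d) log(|Q| + 1)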